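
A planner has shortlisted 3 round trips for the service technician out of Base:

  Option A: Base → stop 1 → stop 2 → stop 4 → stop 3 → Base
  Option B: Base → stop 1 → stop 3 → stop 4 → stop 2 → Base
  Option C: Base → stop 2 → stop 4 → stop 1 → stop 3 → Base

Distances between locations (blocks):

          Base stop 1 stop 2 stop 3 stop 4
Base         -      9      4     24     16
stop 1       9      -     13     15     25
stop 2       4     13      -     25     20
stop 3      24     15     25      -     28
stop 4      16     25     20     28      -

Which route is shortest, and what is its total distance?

Shortest is Option B, total 76 blocks.

Option A: 9 + 13 + 20 + 28 + 24 = 94
Option B: 9 + 15 + 28 + 20 + 4 = 76
Option C: 4 + 20 + 25 + 15 + 24 = 88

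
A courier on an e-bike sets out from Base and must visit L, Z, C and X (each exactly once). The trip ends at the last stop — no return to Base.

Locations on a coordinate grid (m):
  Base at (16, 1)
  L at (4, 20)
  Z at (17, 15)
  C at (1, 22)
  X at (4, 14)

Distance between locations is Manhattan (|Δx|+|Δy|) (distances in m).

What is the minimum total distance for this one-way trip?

40 m — the minimum one-way total.

There are 4! = 24 possible orderings.
Base→L→Z→C→X: 31+18+23+11 = 83
Base→L→Z→X→C: 31+18+14+11 = 74
Base→L→C→Z→X: 31+5+23+14 = 73
Base→L→C→X→Z: 31+5+11+14 = 61
Base→L→X→Z→C: 31+6+14+23 = 74
Base→L→X→C→Z: 31+6+11+23 = 71
Base→Z→L→C→X: 15+18+5+11 = 49
Base→Z→L→X→C: 15+18+6+11 = 50
Base→Z→C→L→X: 15+23+5+6 = 49
Base→Z→C→X→L: 15+23+11+6 = 55
Base→Z→X→L→C: 15+14+6+5 = 40
Base→Z→X→C→L: 15+14+11+5 = 45
Base→C→L→Z→X: 36+5+18+14 = 73
Base→C→L→X→Z: 36+5+6+14 = 61
… (10 more)
The minimum is 40.
One shortest path: Base → Z → X → L → C.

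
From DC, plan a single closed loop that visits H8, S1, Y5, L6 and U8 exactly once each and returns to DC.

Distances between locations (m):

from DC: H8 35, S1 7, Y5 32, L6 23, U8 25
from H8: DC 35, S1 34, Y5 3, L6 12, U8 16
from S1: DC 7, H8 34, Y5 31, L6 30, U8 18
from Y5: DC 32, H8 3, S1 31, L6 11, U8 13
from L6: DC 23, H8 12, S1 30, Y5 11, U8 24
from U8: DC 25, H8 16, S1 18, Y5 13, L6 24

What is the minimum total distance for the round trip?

DC-H8-S1-Y5-L6-U8-DC: 35+34+31+11+24+25 = 160
DC-H8-S1-Y5-U8-L6-DC: 35+34+31+13+24+23 = 160
DC-H8-S1-L6-Y5-U8-DC: 35+34+30+11+13+25 = 148
DC-H8-S1-L6-U8-Y5-DC: 35+34+30+24+13+32 = 168
DC-H8-S1-U8-Y5-L6-DC: 35+34+18+13+11+23 = 134
DC-H8-S1-U8-L6-Y5-DC: 35+34+18+24+11+32 = 154
DC-H8-Y5-S1-L6-U8-DC: 35+3+31+30+24+25 = 148
DC-H8-Y5-S1-U8-L6-DC: 35+3+31+18+24+23 = 134
DC-H8-Y5-L6-S1-U8-DC: 35+3+11+30+18+25 = 122
DC-H8-Y5-L6-U8-S1-DC: 35+3+11+24+18+7 = 98
DC-H8-Y5-U8-S1-L6-DC: 35+3+13+18+30+23 = 122
DC-H8-Y5-U8-L6-S1-DC: 35+3+13+24+30+7 = 112
DC-H8-L6-S1-Y5-U8-DC: 35+12+30+31+13+25 = 146
DC-H8-L6-S1-U8-Y5-DC: 35+12+30+18+13+32 = 140
… (46 more)
DC-S1-U8-Y5-H8-L6-DC: 7+18+13+3+12+23 = 76  ← best
The minimum is 76.
One optimal route: DC → S1 → U8 → Y5 → H8 → L6 → DC (or its reverse).

Minimum total distance: 76 m.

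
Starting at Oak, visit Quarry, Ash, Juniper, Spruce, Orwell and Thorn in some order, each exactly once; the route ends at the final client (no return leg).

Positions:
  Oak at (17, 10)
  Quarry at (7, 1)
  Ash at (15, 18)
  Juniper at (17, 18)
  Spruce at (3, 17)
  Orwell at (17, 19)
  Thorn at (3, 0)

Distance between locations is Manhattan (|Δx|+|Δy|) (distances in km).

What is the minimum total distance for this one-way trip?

Shortest open route: 47 km.

There are 6! = 720 possible orderings.
Oak→Quarry→Ash→Juniper→Spruce→Orwell→Thorn: 19+25+2+15+16+33 = 110
Oak→Quarry→Ash→Juniper→Spruce→Thorn→Orwell: 19+25+2+15+17+33 = 111
Oak→Quarry→Ash→Juniper→Orwell→Spruce→Thorn: 19+25+2+1+16+17 = 80
Oak→Quarry→Ash→Juniper→Orwell→Thorn→Spruce: 19+25+2+1+33+17 = 97
Oak→Quarry→Ash→Juniper→Thorn→Spruce→Orwell: 19+25+2+32+17+16 = 111
Oak→Quarry→Ash→Juniper→Thorn→Orwell→Spruce: 19+25+2+32+33+16 = 127
Oak→Quarry→Ash→Spruce→Juniper→Orwell→Thorn: 19+25+13+15+1+33 = 106
Oak→Quarry→Ash→Spruce→Juniper→Thorn→Orwell: 19+25+13+15+32+33 = 137
… (712 more)
Oak→Juniper→Orwell→Ash→Spruce→Thorn→Quarry: 8+1+3+13+17+5 = 47  ← best
The minimum is 47.
One shortest path: Oak → Juniper → Orwell → Ash → Spruce → Thorn → Quarry.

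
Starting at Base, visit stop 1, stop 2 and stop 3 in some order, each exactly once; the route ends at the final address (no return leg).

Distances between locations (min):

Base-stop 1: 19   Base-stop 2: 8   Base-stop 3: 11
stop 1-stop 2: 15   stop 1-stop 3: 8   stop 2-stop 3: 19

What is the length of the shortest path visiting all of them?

There are 3! = 6 possible orderings.
Base→stop 1→stop 2→stop 3: 19+15+19 = 53
Base→stop 1→stop 3→stop 2: 19+8+19 = 46
Base→stop 2→stop 1→stop 3: 8+15+8 = 31
Base→stop 2→stop 3→stop 1: 8+19+8 = 35
Base→stop 3→stop 1→stop 2: 11+8+15 = 34
Base→stop 3→stop 2→stop 1: 11+19+15 = 45
The minimum is 31.
One shortest path: Base → stop 2 → stop 1 → stop 3.

Shortest open route: 31 min.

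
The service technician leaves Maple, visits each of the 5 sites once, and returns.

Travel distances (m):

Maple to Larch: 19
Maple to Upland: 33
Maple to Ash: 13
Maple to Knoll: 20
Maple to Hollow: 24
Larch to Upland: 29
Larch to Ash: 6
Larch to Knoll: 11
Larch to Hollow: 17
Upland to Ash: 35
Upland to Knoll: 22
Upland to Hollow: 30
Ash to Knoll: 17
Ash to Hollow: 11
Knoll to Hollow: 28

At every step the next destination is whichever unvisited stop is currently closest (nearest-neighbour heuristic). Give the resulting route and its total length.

Total distance 106 m via the nearest-neighbour route Maple → Ash → Larch → Knoll → Upland → Hollow → Maple.

Maple → [Ash:13 / Larch:19 / Knoll:20 / Hollow:24 / Upland:33] → Ash (13)
Ash → [Larch:6 / Hollow:11 / Knoll:17 / Upland:35] → Larch (6)
Larch → [Knoll:11 / Hollow:17 / Upland:29] → Knoll (11)
Knoll → [Upland:22 / Hollow:28] → Upland (22)
Upland → [Hollow:30] → Hollow (30)
Return Hollow→Maple: 24.
Total = 13 + 6 + 11 + 22 + 30 + 24 = 106.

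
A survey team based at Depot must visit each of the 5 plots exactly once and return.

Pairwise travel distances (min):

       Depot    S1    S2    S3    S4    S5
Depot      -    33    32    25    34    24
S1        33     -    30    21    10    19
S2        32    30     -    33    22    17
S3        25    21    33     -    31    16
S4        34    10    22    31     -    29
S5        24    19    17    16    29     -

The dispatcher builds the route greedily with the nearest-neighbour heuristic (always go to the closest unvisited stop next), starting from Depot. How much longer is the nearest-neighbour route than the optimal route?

Depot: S5=24, S3=25, S2=32, S1=33, S4=34 ⇒ S5
S5: S3=16, S2=17, S1=19, S4=29 ⇒ S3
S3: S1=21, S4=31, S2=33 ⇒ S1
S1: S4=10, S2=30 ⇒ S4
S4: S2=22 ⇒ S2
NN route Depot → S5 → S3 → S1 → S4 → S2 → Depot costs 125.
Optimal: Depot → S3 → S1 → S4 → S2 → S5 → Depot costs 119 (by enumerating all 60 distinct tours).
Excess = 125 − 119 = 6.

The nearest-neighbour route is 6 min longer than optimal.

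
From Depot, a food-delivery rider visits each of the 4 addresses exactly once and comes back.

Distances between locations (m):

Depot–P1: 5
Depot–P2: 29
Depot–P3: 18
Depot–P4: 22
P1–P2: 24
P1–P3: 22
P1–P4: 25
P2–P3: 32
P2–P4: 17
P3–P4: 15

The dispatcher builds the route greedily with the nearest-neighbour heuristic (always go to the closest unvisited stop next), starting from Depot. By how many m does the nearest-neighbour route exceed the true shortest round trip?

Depot: P1=5, P3=18, P4=22, P2=29 ⇒ P1
P1: P3=22, P2=24, P4=25 ⇒ P3
P3: P4=15, P2=32 ⇒ P4
P4: P2=17 ⇒ P2
NN route Depot → P1 → P3 → P4 → P2 → Depot costs 88.
Optimal: Depot → P1 → P2 → P4 → P3 → Depot costs 79 (by enumerating all 12 distinct tours).
Excess = 88 − 79 = 9.

The nearest-neighbour route is 9 m longer than optimal.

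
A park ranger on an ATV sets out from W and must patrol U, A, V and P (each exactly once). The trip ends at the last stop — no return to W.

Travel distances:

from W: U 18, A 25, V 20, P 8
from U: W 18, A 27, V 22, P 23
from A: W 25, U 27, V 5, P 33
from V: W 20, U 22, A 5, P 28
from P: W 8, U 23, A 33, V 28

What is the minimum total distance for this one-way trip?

Shortest open route: 58.

There are 4! = 24 possible orderings.
W→U→A→V→P: 18+27+5+28 = 78
W→U→A→P→V: 18+27+33+28 = 106
W→U→V→A→P: 18+22+5+33 = 78
W→U→V→P→A: 18+22+28+33 = 101
W→U→P→A→V: 18+23+33+5 = 79
W→U→P→V→A: 18+23+28+5 = 74
W→A→U→V→P: 25+27+22+28 = 102
W→A→U→P→V: 25+27+23+28 = 103
W→A→V→U→P: 25+5+22+23 = 75
W→A→V→P→U: 25+5+28+23 = 81
W→A→P→U→V: 25+33+23+22 = 103
W→A→P→V→U: 25+33+28+22 = 108
W→V→U→A→P: 20+22+27+33 = 102
W→V→U→P→A: 20+22+23+33 = 98
… (10 more)
W→P→U→V→A: 8+23+22+5 = 58  ← best
The minimum is 58.
One shortest path: W → P → U → V → A.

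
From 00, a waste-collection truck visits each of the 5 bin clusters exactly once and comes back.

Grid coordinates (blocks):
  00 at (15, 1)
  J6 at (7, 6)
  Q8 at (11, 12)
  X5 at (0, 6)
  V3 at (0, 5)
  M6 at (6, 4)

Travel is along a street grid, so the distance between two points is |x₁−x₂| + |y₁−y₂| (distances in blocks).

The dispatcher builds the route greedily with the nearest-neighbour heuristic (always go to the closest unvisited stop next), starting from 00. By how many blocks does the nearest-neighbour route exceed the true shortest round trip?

4 blocks longer than the optimal tour.

From 00: M6=12, J6=13, Q8=15, V3=19, X5=20 → choose M6 (12).
From M6: J6=3, V3=7, X5=8, Q8=13 → choose J6 (3).
From J6: X5=7, V3=8, Q8=10 → choose X5 (7).
From X5: V3=1, Q8=17 → choose V3 (1).
From V3: Q8=18 → choose Q8 (18).
NN route 00 → M6 → J6 → X5 → V3 → Q8 → 00 costs 56.
Optimal: 00 → Q8 → J6 → X5 → V3 → M6 → 00 costs 52 (by enumerating all 60 distinct tours).
Excess = 56 − 52 = 4.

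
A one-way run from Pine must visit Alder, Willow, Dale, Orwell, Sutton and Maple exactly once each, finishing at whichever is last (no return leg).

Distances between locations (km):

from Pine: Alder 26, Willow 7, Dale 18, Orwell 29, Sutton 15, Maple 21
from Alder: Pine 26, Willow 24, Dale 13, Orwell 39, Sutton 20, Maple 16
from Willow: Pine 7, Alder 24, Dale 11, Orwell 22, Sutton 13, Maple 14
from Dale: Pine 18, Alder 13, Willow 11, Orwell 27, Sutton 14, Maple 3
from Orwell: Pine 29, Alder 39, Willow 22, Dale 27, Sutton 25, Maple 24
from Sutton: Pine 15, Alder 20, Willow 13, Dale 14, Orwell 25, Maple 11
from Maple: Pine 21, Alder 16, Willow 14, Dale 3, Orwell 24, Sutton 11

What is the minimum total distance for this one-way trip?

Shortest open route: 80 km.

There are 6! = 720 possible orderings.
Pine - Alder - Willow - Dale - Orwell - Sutton - Maple: 26+24+11+27+25+11 = 124
Pine - Alder - Willow - Dale - Orwell - Maple - Sutton: 26+24+11+27+24+11 = 123
Pine - Alder - Willow - Dale - Sutton - Orwell - Maple: 26+24+11+14+25+24 = 124
Pine - Alder - Willow - Dale - Sutton - Maple - Orwell: 26+24+11+14+11+24 = 110
Pine - Alder - Willow - Dale - Maple - Orwell - Sutton: 26+24+11+3+24+25 = 113
Pine - Alder - Willow - Dale - Maple - Sutton - Orwell: 26+24+11+3+11+25 = 100
Pine - Alder - Willow - Orwell - Dale - Sutton - Maple: 26+24+22+27+14+11 = 124
Pine - Alder - Willow - Orwell - Dale - Maple - Sutton: 26+24+22+27+3+11 = 113
… (712 more)
Pine - Willow - Sutton - Alder - Dale - Maple - Orwell: 7+13+20+13+3+24 = 80  ← best
The minimum is 80.
One shortest path: Pine → Willow → Sutton → Alder → Dale → Maple → Orwell.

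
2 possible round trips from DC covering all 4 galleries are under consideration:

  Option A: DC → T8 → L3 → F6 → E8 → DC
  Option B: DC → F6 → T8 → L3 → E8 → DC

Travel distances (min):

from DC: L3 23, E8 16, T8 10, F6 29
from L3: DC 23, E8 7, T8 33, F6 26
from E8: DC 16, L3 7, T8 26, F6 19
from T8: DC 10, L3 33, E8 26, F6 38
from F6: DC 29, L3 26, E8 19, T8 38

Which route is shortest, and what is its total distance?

Shortest is Option A, total 104 min.

Option A: 10 + 33 + 26 + 19 + 16 = 104
Option B: 29 + 38 + 33 + 7 + 16 = 123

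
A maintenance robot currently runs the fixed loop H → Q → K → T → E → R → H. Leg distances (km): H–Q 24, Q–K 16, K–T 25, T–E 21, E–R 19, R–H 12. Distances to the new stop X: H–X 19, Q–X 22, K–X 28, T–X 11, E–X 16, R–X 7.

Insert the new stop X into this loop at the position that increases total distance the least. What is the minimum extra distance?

Insertion cost between consecutive stops i–j is d(i,X) + d(X,j) − d(i,j):
  between H and Q: 19 + 22 − 24 = 17
  between Q and K: 22 + 28 − 16 = 34
  between K and T: 28 + 11 − 25 = 14
  between T and E: 11 + 16 − 21 = 6
  between E and R: 16 + 7 − 19 = 4
  between R and H: 7 + 19 − 12 = 14
Cheapest insertion is between E and R, adding 4.
New total = 117 + 4 = 121.

Adding 4 km by placing X on the E–R leg.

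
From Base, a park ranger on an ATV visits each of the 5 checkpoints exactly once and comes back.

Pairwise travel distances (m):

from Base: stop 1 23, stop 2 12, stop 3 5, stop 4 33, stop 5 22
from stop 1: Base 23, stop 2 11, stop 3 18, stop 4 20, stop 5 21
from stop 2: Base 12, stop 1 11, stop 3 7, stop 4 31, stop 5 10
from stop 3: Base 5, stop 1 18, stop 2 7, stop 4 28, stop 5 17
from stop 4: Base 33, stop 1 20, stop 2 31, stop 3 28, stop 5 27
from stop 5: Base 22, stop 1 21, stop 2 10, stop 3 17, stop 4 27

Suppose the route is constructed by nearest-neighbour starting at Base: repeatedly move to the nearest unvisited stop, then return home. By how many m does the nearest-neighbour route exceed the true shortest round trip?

From Base: stop 3=5, stop 2=12, stop 5=22, stop 1=23, stop 4=33 → choose stop 3 (5).
From stop 3: stop 2=7, stop 5=17, stop 1=18, stop 4=28 → choose stop 2 (7).
From stop 2: stop 5=10, stop 1=11, stop 4=31 → choose stop 5 (10).
From stop 5: stop 1=21, stop 4=27 → choose stop 1 (21).
From stop 1: stop 4=20 → choose stop 4 (20).
NN route Base → stop 3 → stop 2 → stop 5 → stop 1 → stop 4 → Base costs 96.
Optimal: Base → stop 1 → stop 4 → stop 5 → stop 2 → stop 3 → Base costs 92 (by enumerating all 60 distinct tours).
Excess = 96 − 92 = 4.

Excess over optimum: 4 m.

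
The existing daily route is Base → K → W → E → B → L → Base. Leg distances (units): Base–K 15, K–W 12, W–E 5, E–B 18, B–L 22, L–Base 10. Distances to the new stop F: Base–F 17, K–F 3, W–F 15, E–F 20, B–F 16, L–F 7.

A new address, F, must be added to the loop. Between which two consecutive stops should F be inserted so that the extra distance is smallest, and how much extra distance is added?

Adding 1 by placing F on the B–L leg.

Insertion cost between consecutive stops i–j is d(i,F) + d(F,j) − d(i,j):
  between Base and K: 17 + 3 − 15 = 5
  between K and W: 3 + 15 − 12 = 6
  between W and E: 15 + 20 − 5 = 30
  between E and B: 20 + 16 − 18 = 18
  between B and L: 16 + 7 − 22 = 1
  between L and Base: 7 + 17 − 10 = 14
Cheapest insertion is between B and L, adding 1.
New total = 82 + 1 = 83.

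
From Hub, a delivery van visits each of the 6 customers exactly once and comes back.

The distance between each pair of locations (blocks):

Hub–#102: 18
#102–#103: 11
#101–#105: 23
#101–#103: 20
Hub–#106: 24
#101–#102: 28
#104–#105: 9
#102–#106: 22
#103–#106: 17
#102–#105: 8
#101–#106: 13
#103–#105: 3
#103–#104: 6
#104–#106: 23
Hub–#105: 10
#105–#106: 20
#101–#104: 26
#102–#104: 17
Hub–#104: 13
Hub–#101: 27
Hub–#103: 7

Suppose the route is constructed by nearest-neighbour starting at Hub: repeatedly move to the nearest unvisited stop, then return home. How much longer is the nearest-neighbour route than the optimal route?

From Hub: #103=7, #105=10, #104=13, #102=18, #106=24, #101=27 → choose #103 (7).
From #103: #105=3, #104=6, #102=11, #106=17, #101=20 → choose #105 (3).
From #105: #102=8, #104=9, #106=20, #101=23 → choose #102 (8).
From #102: #104=17, #106=22, #101=28 → choose #104 (17).
From #104: #106=23, #101=26 → choose #106 (23).
From #106: #101=13 → choose #101 (13).
NN route Hub → #103 → #105 → #102 → #104 → #106 → #101 → Hub costs 98.
Optimal: Hub → #101 → #106 → #102 → #105 → #103 → #104 → Hub costs 92 (by enumerating all 360 distinct tours).
Excess = 98 − 92 = 6.

Excess over optimum: 6 blocks.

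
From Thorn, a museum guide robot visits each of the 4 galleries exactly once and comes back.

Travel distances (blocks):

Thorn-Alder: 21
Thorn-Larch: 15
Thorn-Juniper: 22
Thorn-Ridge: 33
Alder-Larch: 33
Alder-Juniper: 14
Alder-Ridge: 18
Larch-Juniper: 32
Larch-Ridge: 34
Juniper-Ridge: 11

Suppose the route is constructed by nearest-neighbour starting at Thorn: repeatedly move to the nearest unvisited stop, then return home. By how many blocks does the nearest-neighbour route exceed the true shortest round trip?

Thorn: Larch=15, Alder=21, Juniper=22, Ridge=33 ⇒ Larch
Larch: Juniper=32, Alder=33, Ridge=34 ⇒ Juniper
Juniper: Ridge=11, Alder=14 ⇒ Ridge
Ridge: Alder=18 ⇒ Alder
NN route Thorn → Larch → Juniper → Ridge → Alder → Thorn costs 97.
Optimal: Thorn → Alder → Juniper → Ridge → Larch → Thorn costs 95 (by enumerating all 12 distinct tours).
Excess = 97 − 95 = 2.

The nearest-neighbour route is 2 blocks longer than optimal.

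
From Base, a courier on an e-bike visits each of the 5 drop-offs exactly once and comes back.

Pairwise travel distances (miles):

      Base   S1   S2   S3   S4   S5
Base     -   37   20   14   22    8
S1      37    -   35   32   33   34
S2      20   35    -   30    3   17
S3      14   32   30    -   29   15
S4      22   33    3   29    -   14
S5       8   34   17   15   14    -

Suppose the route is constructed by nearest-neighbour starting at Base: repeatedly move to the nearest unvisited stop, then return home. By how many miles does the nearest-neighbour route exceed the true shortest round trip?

From Base: S5=8, S3=14, S2=20, S4=22, S1=37 → choose S5 (8).
From S5: S4=14, S3=15, S2=17, S1=34 → choose S4 (14).
From S4: S2=3, S3=29, S1=33 → choose S2 (3).
From S2: S3=30, S1=35 → choose S3 (30).
From S3: S1=32 → choose S1 (32).
NN route Base → S5 → S4 → S2 → S3 → S1 → Base costs 124.
Optimal: Base → S3 → S1 → S2 → S4 → S5 → Base costs 106 (by enumerating all 60 distinct tours).
Excess = 124 − 106 = 18.

18 miles longer than the optimal tour.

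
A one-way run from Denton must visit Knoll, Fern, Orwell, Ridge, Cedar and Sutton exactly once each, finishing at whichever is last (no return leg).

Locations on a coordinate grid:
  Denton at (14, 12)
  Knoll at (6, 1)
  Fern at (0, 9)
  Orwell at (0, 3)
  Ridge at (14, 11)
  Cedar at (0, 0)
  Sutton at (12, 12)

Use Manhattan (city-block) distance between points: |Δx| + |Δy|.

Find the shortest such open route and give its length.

Shortest open route: 35.

There are 6! = 720 possible orderings.
Denton→Knoll→Fern→Orwell→Ridge→Cedar→Sutton: 19+14+6+22+25+24 = 110
Denton→Knoll→Fern→Orwell→Ridge→Sutton→Cedar: 19+14+6+22+3+24 = 88
Denton→Knoll→Fern→Orwell→Cedar→Ridge→Sutton: 19+14+6+3+25+3 = 70
Denton→Knoll→Fern→Orwell→Cedar→Sutton→Ridge: 19+14+6+3+24+3 = 69
Denton→Knoll→Fern→Orwell→Sutton→Ridge→Cedar: 19+14+6+21+3+25 = 88
Denton→Knoll→Fern→Orwell→Sutton→Cedar→Ridge: 19+14+6+21+24+25 = 109
Denton→Knoll→Fern→Ridge→Orwell→Cedar→Sutton: 19+14+16+22+3+24 = 98
Denton→Knoll→Fern→Ridge→Orwell→Sutton→Cedar: 19+14+16+22+21+24 = 116
… (712 more)
Denton→Ridge→Sutton→Fern→Orwell→Cedar→Knoll: 1+3+15+6+3+7 = 35  ← best
The minimum is 35.
One shortest path: Denton → Ridge → Sutton → Fern → Orwell → Cedar → Knoll.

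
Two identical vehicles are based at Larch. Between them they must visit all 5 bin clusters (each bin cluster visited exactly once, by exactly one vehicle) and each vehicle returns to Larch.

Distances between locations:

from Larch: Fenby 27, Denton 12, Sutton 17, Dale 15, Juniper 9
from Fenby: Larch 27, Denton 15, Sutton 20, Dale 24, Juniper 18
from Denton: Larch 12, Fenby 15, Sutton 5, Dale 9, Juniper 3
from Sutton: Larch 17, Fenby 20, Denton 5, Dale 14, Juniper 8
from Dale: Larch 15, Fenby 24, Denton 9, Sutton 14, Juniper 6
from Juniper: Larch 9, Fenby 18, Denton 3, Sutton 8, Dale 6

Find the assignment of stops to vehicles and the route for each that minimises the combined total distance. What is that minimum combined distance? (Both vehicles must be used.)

Minimum combined distance: 94.

There are 2^4 − 1 = 15 ways to divide the 5 stops into two non-empty groups. For each, the best each vehicle can do is its own shortest tour through its group:
  {Fenby} + {Denton, Sutton, Dale, Juniper}: 54 + 46 = 100
  {Denton} + {Fenby, Sutton, Dale, Juniper}: 24 + 76 = 100
  {Fenby, Denton} + {Sutton, Dale, Juniper}: 54 + 46 = 100
  {Sutton} + {Fenby, Denton, Dale, Juniper}: 34 + 66 = 100
  {Fenby, Sutton} + {Denton, Dale, Juniper}: 64 + 36 = 100
  {Denton, Sutton} + {Fenby, Dale, Juniper}: 34 + 66 = 100
  … (15 splits in total)
  {Fenby, Denton, Sutton} + {Dale, Juniper}: 64 + 30 = 94  ← best
Best: vehicle 1 Larch → Fenby → Denton → Sutton → Larch = 64; vehicle 2 Larch → Dale → Juniper → Larch = 30; combined 94.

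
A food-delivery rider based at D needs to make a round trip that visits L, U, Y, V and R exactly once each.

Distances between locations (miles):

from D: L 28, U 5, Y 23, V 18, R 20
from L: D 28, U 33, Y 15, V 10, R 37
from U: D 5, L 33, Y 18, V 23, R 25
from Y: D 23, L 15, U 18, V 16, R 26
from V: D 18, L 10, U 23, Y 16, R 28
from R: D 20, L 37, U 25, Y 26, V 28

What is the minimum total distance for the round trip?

With 5 stops there are 5!/2 = 60 distinct round trips (a route and its reverse cost the same).
D - L - U - Y - V - R - D: 28+33+18+16+28+20 = 143
D - L - U - Y - R - V - D: 28+33+18+26+28+18 = 151
D - L - U - V - Y - R - D: 28+33+23+16+26+20 = 146
D - L - U - V - R - Y - D: 28+33+23+28+26+23 = 161
D - L - U - R - Y - V - D: 28+33+25+26+16+18 = 146
D - L - U - R - V - Y - D: 28+33+25+28+16+23 = 153
D - L - Y - U - V - R - D: 28+15+18+23+28+20 = 132
D - L - Y - U - R - V - D: 28+15+18+25+28+18 = 132
D - L - Y - V - U - R - D: 28+15+16+23+25+20 = 127
D - L - Y - V - R - U - D: 28+15+16+28+25+5 = 117
D - L - Y - R - U - V - D: 28+15+26+25+23+18 = 135
D - L - Y - R - V - U - D: 28+15+26+28+23+5 = 125
D - L - V - U - Y - R - D: 28+10+23+18+26+20 = 125
D - L - V - U - R - Y - D: 28+10+23+25+26+23 = 135
… (46 more)
D - U - Y - L - V - R - D: 5+18+15+10+28+20 = 96  ← best
The minimum is 96.
One optimal route: D → U → Y → L → V → R → D (or its reverse).

Shortest round trip = 96 miles.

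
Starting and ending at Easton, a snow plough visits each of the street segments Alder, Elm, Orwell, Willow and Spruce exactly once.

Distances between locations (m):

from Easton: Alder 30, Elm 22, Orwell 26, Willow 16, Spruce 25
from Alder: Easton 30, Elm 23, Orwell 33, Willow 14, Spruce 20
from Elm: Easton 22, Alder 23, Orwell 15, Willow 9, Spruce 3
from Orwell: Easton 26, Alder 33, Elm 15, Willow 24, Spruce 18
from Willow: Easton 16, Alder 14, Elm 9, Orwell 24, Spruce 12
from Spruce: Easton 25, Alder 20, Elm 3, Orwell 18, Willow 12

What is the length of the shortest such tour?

With 5 stops there are 5!/2 = 60 distinct round trips (a route and its reverse cost the same).
Easton - Alder - Elm - Orwell - Willow - Spruce - Easton: 30+23+15+24+12+25 = 129
Easton - Alder - Elm - Orwell - Spruce - Willow - Easton: 30+23+15+18+12+16 = 114
Easton - Alder - Elm - Willow - Orwell - Spruce - Easton: 30+23+9+24+18+25 = 129
Easton - Alder - Elm - Willow - Spruce - Orwell - Easton: 30+23+9+12+18+26 = 118
Easton - Alder - Elm - Spruce - Orwell - Willow - Easton: 30+23+3+18+24+16 = 114
Easton - Alder - Elm - Spruce - Willow - Orwell - Easton: 30+23+3+12+24+26 = 118
Easton - Alder - Orwell - Elm - Willow - Spruce - Easton: 30+33+15+9+12+25 = 124
Easton - Alder - Orwell - Elm - Spruce - Willow - Easton: 30+33+15+3+12+16 = 109
Easton - Alder - Orwell - Willow - Elm - Spruce - Easton: 30+33+24+9+3+25 = 124
Easton - Alder - Orwell - Willow - Spruce - Elm - Easton: 30+33+24+12+3+22 = 124
Easton - Alder - Orwell - Spruce - Elm - Willow - Easton: 30+33+18+3+9+16 = 109
Easton - Alder - Orwell - Spruce - Willow - Elm - Easton: 30+33+18+12+9+22 = 124
Easton - Alder - Willow - Elm - Orwell - Spruce - Easton: 30+14+9+15+18+25 = 111
Easton - Alder - Willow - Elm - Spruce - Orwell - Easton: 30+14+9+3+18+26 = 100
… (46 more)
Easton - Orwell - Elm - Spruce - Alder - Willow - Easton: 26+15+3+20+14+16 = 94  ← best
The minimum is 94.
One optimal route: Easton → Orwell → Elm → Spruce → Alder → Willow → Easton (or its reverse).

94 m — the shortest possible round trip.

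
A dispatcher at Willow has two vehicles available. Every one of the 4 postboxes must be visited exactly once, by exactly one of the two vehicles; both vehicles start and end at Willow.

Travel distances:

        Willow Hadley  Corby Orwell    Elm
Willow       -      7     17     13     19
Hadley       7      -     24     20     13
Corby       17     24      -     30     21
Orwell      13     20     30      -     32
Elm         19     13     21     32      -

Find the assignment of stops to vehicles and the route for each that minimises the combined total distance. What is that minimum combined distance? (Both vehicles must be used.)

Check every non-empty split of the stops between the two vehicles; for each half take its own optimal tour:
  {Hadley} + {Corby, Orwell, Elm}: 14 + 83 = 97
  {Corby} + {Hadley, Orwell, Elm}: 34 + 65 = 99
  {Hadley, Corby} + {Orwell, Elm}: 48 + 64 = 112
  {Orwell} + {Hadley, Corby, Elm}: 26 + 58 = 84
  {Hadley, Orwell} + {Corby, Elm}: 40 + 57 = 97
  {Corby, Orwell} + {Hadley, Elm}: 60 + 39 = 99
  … (7 splits in total)
Best: vehicle 1 Willow → Orwell → Willow = 26; vehicle 2 Willow → Hadley → Elm → Corby → Willow = 58; combined 84.

Minimum combined distance: 84.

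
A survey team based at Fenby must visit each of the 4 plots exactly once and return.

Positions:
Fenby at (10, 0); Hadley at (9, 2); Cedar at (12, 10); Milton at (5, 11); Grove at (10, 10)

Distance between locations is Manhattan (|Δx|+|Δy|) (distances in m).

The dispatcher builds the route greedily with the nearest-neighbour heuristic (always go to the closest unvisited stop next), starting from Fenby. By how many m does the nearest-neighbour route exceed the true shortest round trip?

Fenby: Hadley=3, Grove=10, Cedar=12, Milton=16 ⇒ Hadley
Hadley: Grove=9, Cedar=11, Milton=13 ⇒ Grove
Grove: Cedar=2, Milton=6 ⇒ Cedar
Cedar: Milton=8 ⇒ Milton
NN route Fenby → Hadley → Grove → Cedar → Milton → Fenby costs 38.
Optimal: Fenby → Hadley → Milton → Cedar → Grove → Fenby costs 36 (by enumerating all 12 distinct tours).
Excess = 38 − 36 = 2.

Excess over optimum: 2 m.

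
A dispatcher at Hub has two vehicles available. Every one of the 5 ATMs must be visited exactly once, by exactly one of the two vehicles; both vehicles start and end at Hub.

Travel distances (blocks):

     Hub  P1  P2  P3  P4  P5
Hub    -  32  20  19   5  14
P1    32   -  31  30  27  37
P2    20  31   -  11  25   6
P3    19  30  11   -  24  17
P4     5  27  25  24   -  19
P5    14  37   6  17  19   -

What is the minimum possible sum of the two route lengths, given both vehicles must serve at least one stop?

103 blocks — the smallest possible combined total.

There are 2^4 − 1 = 15 ways to divide the 5 stops into two non-empty groups. For each, the best each vehicle can do is its own shortest tour through its group:
  {P1} + {P2, P3, P4, P5}: 64 + 60 = 124
  {P2} + {P1, P3, P4, P5}: 40 + 93 = 133
  {P1, P2} + {P3, P4, P5}: 83 + 60 = 143
  {P3} + {P1, P2, P4, P5}: 38 + 83 = 121
  {P1, P3} + {P2, P4, P5}: 81 + 50 = 131
  {P2, P3} + {P1, P4, P5}: 50 + 83 = 133
  … (15 splits in total)
  {P4} + {P1, P2, P3, P5}: 10 + 93 = 103  ← best
Best: vehicle 1 Hub → P4 → Hub = 10; vehicle 2 Hub → P1 → P3 → P2 → P5 → Hub = 93; combined 103.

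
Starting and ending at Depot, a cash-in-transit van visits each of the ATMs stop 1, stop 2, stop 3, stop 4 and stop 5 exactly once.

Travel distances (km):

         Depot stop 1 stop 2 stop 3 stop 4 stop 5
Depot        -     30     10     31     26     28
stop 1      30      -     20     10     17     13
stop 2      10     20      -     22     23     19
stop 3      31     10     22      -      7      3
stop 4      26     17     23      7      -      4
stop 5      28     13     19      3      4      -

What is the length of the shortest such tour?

Depot - stop 1 - stop 2 - stop 3 - stop 4 - stop 5 - Depot: 30+20+22+7+4+28 = 111
Depot - stop 1 - stop 2 - stop 3 - stop 5 - stop 4 - Depot: 30+20+22+3+4+26 = 105
Depot - stop 1 - stop 2 - stop 4 - stop 3 - stop 5 - Depot: 30+20+23+7+3+28 = 111
Depot - stop 1 - stop 2 - stop 4 - stop 5 - stop 3 - Depot: 30+20+23+4+3+31 = 111
Depot - stop 1 - stop 2 - stop 5 - stop 3 - stop 4 - Depot: 30+20+19+3+7+26 = 105
Depot - stop 1 - stop 2 - stop 5 - stop 4 - stop 3 - Depot: 30+20+19+4+7+31 = 111
Depot - stop 1 - stop 3 - stop 2 - stop 4 - stop 5 - Depot: 30+10+22+23+4+28 = 117
Depot - stop 1 - stop 3 - stop 2 - stop 5 - stop 4 - Depot: 30+10+22+19+4+26 = 111
Depot - stop 1 - stop 3 - stop 4 - stop 2 - stop 5 - Depot: 30+10+7+23+19+28 = 117
Depot - stop 1 - stop 3 - stop 4 - stop 5 - stop 2 - Depot: 30+10+7+4+19+10 = 80
Depot - stop 1 - stop 3 - stop 5 - stop 2 - stop 4 - Depot: 30+10+3+19+23+26 = 111
Depot - stop 1 - stop 3 - stop 5 - stop 4 - stop 2 - Depot: 30+10+3+4+23+10 = 80
Depot - stop 1 - stop 4 - stop 2 - stop 3 - stop 5 - Depot: 30+17+23+22+3+28 = 123
Depot - stop 1 - stop 4 - stop 2 - stop 5 - stop 3 - Depot: 30+17+23+19+3+31 = 123
… (46 more)
Depot - stop 2 - stop 1 - stop 3 - stop 5 - stop 4 - Depot: 10+20+10+3+4+26 = 73  ← best
The minimum is 73.
One optimal route: Depot → stop 2 → stop 1 → stop 3 → stop 5 → stop 4 → Depot (or its reverse).

Shortest round trip = 73 km.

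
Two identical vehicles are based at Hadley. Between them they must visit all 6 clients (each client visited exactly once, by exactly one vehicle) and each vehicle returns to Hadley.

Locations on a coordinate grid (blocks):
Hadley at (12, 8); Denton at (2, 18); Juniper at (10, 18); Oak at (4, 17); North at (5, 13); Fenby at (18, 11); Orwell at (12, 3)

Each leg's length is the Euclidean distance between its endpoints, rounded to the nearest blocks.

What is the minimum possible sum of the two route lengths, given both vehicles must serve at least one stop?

Minimum combined distance: 51 blocks.

Try each way of splitting the stops between the two vehicles (each non-empty) and, for each split, find the best tour for each vehicle:
  {Denton} + {Juniper, Oak, North, Fenby, Orwell}: 28 + 45 = 73
  {Juniper} + {Denton, Oak, North, Fenby, Orwell}: 20 + 47 = 67
  {Denton, Juniper} + {Oak, North, Fenby, Orwell}: 32 + 43 = 75
  {Oak} + {Denton, Juniper, North, Fenby, Orwell}: 24 + 49 = 73
  {Denton, Oak} + {Juniper, North, Fenby, Orwell}: 28 + 42 = 70
  {Juniper, Oak} + {Denton, North, Fenby, Orwell}: 28 + 47 = 75
  … (31 splits in total)
  {Denton, Juniper, Oak, North, Fenby} + {Orwell}: 41 + 10 = 51  ← best
Best: vehicle 1 Hadley → North → Denton → Oak → Juniper → Fenby → Hadley = 41; vehicle 2 Hadley → Orwell → Hadley = 10; combined 51.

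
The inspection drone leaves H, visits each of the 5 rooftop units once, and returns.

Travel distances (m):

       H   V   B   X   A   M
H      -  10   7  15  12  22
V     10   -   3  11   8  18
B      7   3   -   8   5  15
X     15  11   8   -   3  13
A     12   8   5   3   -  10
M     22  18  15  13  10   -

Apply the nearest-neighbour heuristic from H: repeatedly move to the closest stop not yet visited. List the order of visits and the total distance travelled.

Nearest-neighbour total = 56 m; route H → B → V → A → X → M → H.

From H: distances to unvisited — B=7, V=10, A=12, X=15, M=22. Nearest is B (7).
From B: distances to unvisited — V=3, A=5, X=8, M=15. Nearest is V (3).
From V: distances to unvisited — A=8, X=11, M=18. Nearest is A (8).
From A: distances to unvisited — X=3, M=10. Nearest is X (3).
From X: distances to unvisited — M=13. Nearest is M (13).
Return M→H: 22.
Total = 7 + 3 + 8 + 3 + 13 + 22 = 56.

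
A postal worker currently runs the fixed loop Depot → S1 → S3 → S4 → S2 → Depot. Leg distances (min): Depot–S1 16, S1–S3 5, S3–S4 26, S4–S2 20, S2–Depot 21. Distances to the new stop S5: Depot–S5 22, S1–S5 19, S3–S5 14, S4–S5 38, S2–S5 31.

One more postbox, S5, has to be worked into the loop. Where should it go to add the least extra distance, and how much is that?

+25 min — insert S5 between Depot and S1.

Insertion cost between consecutive stops i–j is d(i,S5) + d(S5,j) − d(i,j):
  between Depot and S1: 22 + 19 − 16 = 25
  between S1 and S3: 19 + 14 − 5 = 28
  between S3 and S4: 14 + 38 − 26 = 26
  between S4 and S2: 38 + 31 − 20 = 49
  between S2 and Depot: 31 + 22 − 21 = 32
Cheapest insertion is between Depot and S1, adding 25.
New total = 88 + 25 = 113.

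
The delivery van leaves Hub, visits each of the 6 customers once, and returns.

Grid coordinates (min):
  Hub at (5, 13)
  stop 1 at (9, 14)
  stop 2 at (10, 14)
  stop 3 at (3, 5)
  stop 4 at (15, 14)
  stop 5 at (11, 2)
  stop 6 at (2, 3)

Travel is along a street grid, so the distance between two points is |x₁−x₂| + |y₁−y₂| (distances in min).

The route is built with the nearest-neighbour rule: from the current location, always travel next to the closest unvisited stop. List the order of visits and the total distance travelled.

Hub → [stop 1:5 / stop 2:6 / stop 3:10 / stop 4:11 / stop 6:13 / stop 5:17] → stop 1 (5)
stop 1 → [stop 2:1 / stop 4:6 / stop 5:14 / stop 3:15 / stop 6:18] → stop 2 (1)
stop 2 → [stop 4:5 / stop 5:13 / stop 3:16 / stop 6:19] → stop 4 (5)
stop 4 → [stop 5:16 / stop 3:21 / stop 6:24] → stop 5 (16)
stop 5 → [stop 6:10 / stop 3:11] → stop 6 (10)
stop 6 → [stop 3:3] → stop 3 (3)
Return stop 3→Hub: 10.
Total = 5 + 1 + 5 + 16 + 10 + 3 + 10 = 50.

50 min along Hub → stop 1 → stop 2 → stop 4 → stop 5 → stop 6 → stop 3 → Hub.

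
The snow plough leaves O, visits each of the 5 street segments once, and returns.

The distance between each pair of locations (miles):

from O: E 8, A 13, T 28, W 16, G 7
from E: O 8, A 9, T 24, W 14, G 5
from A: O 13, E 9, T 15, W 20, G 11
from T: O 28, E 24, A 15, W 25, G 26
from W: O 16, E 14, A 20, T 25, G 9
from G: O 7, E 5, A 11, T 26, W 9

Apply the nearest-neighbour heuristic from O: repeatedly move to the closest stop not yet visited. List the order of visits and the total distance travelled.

Nearest-neighbour total = 77 miles; route O → G → E → A → T → W → O.

From O: distances to unvisited — G=7, E=8, A=13, W=16, T=28. Nearest is G (7).
From G: distances to unvisited — E=5, W=9, A=11, T=26. Nearest is E (5).
From E: distances to unvisited — A=9, W=14, T=24. Nearest is A (9).
From A: distances to unvisited — T=15, W=20. Nearest is T (15).
From T: distances to unvisited — W=25. Nearest is W (25).
Return W→O: 16.
Total = 7 + 5 + 9 + 15 + 25 + 16 = 77.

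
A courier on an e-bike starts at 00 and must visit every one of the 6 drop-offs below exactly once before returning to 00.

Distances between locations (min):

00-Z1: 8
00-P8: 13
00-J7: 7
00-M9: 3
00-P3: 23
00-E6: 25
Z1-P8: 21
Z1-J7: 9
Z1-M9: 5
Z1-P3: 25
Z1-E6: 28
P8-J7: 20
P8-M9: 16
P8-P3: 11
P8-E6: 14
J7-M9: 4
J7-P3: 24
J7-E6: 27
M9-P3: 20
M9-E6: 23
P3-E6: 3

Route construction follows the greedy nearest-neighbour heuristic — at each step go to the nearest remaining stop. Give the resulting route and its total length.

From 00: distances to unvisited — M9=3, J7=7, Z1=8, P8=13, P3=23, E6=25. Nearest is M9 (3).
From M9: distances to unvisited — J7=4, Z1=5, P8=16, P3=20, E6=23. Nearest is J7 (4).
From J7: distances to unvisited — Z1=9, P8=20, P3=24, E6=27. Nearest is Z1 (9).
From Z1: distances to unvisited — P8=21, P3=25, E6=28. Nearest is P8 (21).
From P8: distances to unvisited — P3=11, E6=14. Nearest is P3 (11).
From P3: distances to unvisited — E6=3. Nearest is E6 (3).
Return E6→00: 25.
Total = 3 + 4 + 9 + 21 + 11 + 3 + 25 = 76.

Total distance 76 min via the nearest-neighbour route 00 → M9 → J7 → Z1 → P8 → P3 → E6 → 00.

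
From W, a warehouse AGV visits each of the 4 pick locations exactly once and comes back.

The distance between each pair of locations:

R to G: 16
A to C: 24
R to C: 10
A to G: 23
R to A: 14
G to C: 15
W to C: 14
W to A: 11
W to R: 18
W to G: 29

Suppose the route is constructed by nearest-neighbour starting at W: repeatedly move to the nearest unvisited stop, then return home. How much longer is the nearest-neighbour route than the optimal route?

Excess over optimum: 9.

W: A=11, C=14, R=18, G=29 ⇒ A
A: R=14, G=23, C=24 ⇒ R
R: C=10, G=16 ⇒ C
C: G=15 ⇒ G
NN route W → A → R → C → G → W costs 79.
Optimal: W → A → R → G → C → W costs 70 (by enumerating all 12 distinct tours).
Excess = 79 − 70 = 9.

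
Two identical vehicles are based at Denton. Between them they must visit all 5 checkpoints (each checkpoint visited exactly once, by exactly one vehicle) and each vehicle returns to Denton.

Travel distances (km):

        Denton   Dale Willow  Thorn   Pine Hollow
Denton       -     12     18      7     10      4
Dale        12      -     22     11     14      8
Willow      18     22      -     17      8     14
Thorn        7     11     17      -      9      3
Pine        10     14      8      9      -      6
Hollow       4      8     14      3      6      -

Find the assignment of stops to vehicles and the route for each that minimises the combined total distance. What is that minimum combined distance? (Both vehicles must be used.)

There are 2^4 − 1 = 15 ways to divide the 5 stops into two non-empty groups. For each, the best each vehicle can do is its own shortest tour through its group:
  {Dale} + {Willow, Thorn, Pine, Hollow}: 24 + 42 = 66
  {Willow} + {Dale, Thorn, Pine, Hollow}: 36 + 42 = 78
  {Dale, Willow} + {Thorn, Pine, Hollow}: 52 + 26 = 78
  {Thorn} + {Dale, Willow, Pine, Hollow}: 14 + 52 = 66
  {Dale, Thorn} + {Willow, Pine, Hollow}: 30 + 36 = 66
  {Willow, Thorn} + {Dale, Pine, Hollow}: 42 + 36 = 78
  … (15 splits in total)
Best: vehicle 1 Denton → Dale → Denton = 24; vehicle 2 Denton → Willow → Pine → Thorn → Hollow → Denton = 42; combined 66.

Minimum combined distance: 66 km.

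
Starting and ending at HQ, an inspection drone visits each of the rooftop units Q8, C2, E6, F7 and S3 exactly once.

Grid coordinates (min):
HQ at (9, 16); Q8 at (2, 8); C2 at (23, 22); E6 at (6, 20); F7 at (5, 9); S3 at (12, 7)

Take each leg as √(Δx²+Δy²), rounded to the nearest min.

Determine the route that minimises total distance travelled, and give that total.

62 min — the shortest possible round trip.

There are 60 distinct closed tours to check (reversals are equivalent).
HQ-Q8-C2-E6-F7-S3-HQ: 11+25+17+11+7+9 = 80
HQ-Q8-C2-E6-S3-F7-HQ: 11+25+17+14+7+8 = 82
HQ-Q8-C2-F7-E6-S3-HQ: 11+25+22+11+14+9 = 92
HQ-Q8-C2-F7-S3-E6-HQ: 11+25+22+7+14+5 = 84
HQ-Q8-C2-S3-E6-F7-HQ: 11+25+19+14+11+8 = 88
HQ-Q8-C2-S3-F7-E6-HQ: 11+25+19+7+11+5 = 78
HQ-Q8-E6-C2-F7-S3-HQ: 11+13+17+22+7+9 = 79
HQ-Q8-E6-C2-S3-F7-HQ: 11+13+17+19+7+8 = 75
HQ-Q8-E6-F7-C2-S3-HQ: 11+13+11+22+19+9 = 85
HQ-Q8-E6-F7-S3-C2-HQ: 11+13+11+7+19+15 = 76
HQ-Q8-E6-S3-C2-F7-HQ: 11+13+14+19+22+8 = 87
HQ-Q8-E6-S3-F7-C2-HQ: 11+13+14+7+22+15 = 82
HQ-Q8-F7-C2-E6-S3-HQ: 11+3+22+17+14+9 = 76
HQ-Q8-F7-C2-S3-E6-HQ: 11+3+22+19+14+5 = 74
… (46 more)
HQ-Q8-F7-S3-C2-E6-HQ: 11+3+7+19+17+5 = 62  ← best
The minimum is 62.
One optimal route: HQ → Q8 → F7 → S3 → C2 → E6 → HQ (or its reverse).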